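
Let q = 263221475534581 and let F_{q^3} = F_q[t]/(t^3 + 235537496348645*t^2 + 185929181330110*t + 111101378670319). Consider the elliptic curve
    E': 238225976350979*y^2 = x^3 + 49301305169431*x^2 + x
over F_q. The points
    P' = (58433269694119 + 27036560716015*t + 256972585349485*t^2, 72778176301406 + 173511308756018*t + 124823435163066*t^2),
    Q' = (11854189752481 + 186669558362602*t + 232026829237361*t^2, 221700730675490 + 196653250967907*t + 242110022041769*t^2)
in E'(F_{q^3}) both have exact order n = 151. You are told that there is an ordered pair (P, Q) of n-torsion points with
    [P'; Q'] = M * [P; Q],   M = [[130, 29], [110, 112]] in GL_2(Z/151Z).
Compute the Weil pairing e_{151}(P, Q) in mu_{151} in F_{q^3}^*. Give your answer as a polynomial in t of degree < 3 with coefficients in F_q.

Under M = [[130,29],[110,112]] in GL_2(Z/151), e_{151}(P',Q') = e_{151}(P,Q)^(130*112-29*110 mod 151).
det M = 130*112 - 29*110 = 11370 = 45 (mod 151); 45^{-1} = 47 (mod 151).
Undo Montgomery via alpha=80688289155909, beta=4608020854393: (a',b')=(11561739338488,129647202075886) over F_{263221475534581}.
Run Miller on y^2=x^3+11561739338488*x+129647202075886 over F_{263221475534581}: ladder 10010111 (8 bits); e = f_P(D_Q)/f_Q(D_P).
Result: e(P',Q') = 210467879162526 + 218363840039716*t + 172239171268719*t^2.
Thus e_{151}(P,Q) = 53065921092338 + 169545842360867*t + 29697920468067*t^2.

53065921092338 + 169545842360867*t + 29697920468067*t^2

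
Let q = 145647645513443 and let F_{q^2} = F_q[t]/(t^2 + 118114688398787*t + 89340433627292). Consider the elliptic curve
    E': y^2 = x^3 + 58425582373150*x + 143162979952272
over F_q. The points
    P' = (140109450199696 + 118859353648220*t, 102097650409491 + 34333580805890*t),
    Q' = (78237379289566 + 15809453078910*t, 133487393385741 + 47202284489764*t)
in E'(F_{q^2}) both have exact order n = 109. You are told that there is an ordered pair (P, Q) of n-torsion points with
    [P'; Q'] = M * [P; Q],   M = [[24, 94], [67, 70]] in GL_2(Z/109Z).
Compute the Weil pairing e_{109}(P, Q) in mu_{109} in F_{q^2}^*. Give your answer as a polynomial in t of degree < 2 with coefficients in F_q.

34268519618247 + 57607667923612*t

The 109-Weil pairing on E[109] over F_{145647645513443} is alternating-bilinear: e_{109}(P',Q') = e_{109}(P,Q)^det(M).
So e_{109}(P,Q) = e_{109}(P',Q')^{79}, since 69*79 = 1 mod 109.
n = 109 = (1101101)_2 (7 bits, wt 5); accumulate f_{109,P'}(Q'+S)/f_{109,P'}(S) along the 6-step ladder.
f_P(D_Q)/f_Q(D_P) = 123450639600601 + 112139272367046*t.
Hence e(P,Q) = 34268519618247 + 57607667923612*t in F_{145647645513443^2}^*.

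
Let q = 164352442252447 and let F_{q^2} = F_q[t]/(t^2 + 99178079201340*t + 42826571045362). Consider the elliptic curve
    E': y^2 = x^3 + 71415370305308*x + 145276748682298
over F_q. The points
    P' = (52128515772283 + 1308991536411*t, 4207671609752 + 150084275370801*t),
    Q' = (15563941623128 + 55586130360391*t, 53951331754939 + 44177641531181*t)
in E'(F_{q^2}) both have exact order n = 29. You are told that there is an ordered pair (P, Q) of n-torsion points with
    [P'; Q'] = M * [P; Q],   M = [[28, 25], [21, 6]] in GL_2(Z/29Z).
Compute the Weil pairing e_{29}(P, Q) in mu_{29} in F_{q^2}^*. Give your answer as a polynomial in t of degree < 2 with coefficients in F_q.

Alternating bilinearity on E[29] (values in mu_{29} in F_{164352442252447^2}) gives e(P',Q') = e(P,Q)^det(M).
So e_{29}(P,Q) = e_{29}(P',Q')^{16}, since 20*16 = 1 mod 29.
Double-and-add over 11101: 5-1 doublings, 4-1 additions; each step l_{T,T}/v_{2T} or l_{T,P'}/v at Q'+S for random S.
e_{29}(P',Q') = 136933144228862 + 93100073780860*t.
Raise to 16: e(P,Q) = 122816443883174 + 136452118118225*t in mu_{29}.

122816443883174 + 136452118118225*t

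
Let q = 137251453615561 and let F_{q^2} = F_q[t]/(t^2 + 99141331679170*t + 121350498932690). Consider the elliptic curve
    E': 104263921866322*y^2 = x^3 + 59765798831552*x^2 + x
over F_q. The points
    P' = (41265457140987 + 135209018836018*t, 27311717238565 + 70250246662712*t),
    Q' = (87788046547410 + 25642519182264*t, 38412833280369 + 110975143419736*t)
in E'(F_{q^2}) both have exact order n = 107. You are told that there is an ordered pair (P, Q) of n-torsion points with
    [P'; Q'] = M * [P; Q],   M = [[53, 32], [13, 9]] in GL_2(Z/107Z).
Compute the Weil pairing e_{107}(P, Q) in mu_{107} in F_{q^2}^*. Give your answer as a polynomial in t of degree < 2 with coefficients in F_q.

90057042454809 + 123718974932482*t

e_{107} is bilinear + alternating on E[107], so e_{107}(53*P + 32*Q, 13*P + 9*Q) = e_{107}(P,Q)^(53*9-32*13).
det(M) mod 107 = 61; its inverse in (Z/107)^* is 100 (check: 61*100 mod 107 = 1).
Montgomery->Weierstrass: x_W = 27824143941256*x+94252355507885, y_W=27824143941256*y on F_{137251453615561}; lands on y^2=x^3+28255109618250*x+130423502401410.
Run Miller on y^2=x^3+28255109618250*x+130423502401410 over F_{137251453615561}: ladder 1101011 (7 bits); e = f_P(D_Q)/f_Q(D_P).
So e_{107}(P',Q') = 62166991723180 + 78374754585347*t.
(62166991723180 + 78374754585347*t)^{100} mod (137251453615561,f) = 90057042454809 + 123718974932482*t.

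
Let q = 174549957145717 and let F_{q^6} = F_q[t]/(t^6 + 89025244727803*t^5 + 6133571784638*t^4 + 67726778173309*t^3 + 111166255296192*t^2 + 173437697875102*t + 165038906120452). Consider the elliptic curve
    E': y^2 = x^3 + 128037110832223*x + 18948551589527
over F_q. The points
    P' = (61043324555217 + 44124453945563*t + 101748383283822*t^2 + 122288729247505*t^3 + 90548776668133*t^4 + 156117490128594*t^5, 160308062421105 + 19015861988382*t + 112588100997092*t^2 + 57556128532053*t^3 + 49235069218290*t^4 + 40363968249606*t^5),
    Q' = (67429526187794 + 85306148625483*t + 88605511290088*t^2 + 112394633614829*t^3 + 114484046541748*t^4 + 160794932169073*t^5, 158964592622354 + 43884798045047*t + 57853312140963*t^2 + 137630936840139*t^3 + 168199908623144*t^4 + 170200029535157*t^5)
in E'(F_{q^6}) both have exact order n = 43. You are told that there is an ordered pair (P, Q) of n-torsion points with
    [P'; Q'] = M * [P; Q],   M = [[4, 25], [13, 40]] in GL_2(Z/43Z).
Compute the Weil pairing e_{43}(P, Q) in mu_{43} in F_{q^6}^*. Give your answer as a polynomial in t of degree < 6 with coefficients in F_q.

20565810435926 + 69013582037161*t + 47767303098042*t^2 + 62206530458798*t^3 + 171715297015351*t^4 + 143151542313860*t^5

e_{43} is bilinear + alternating on E[43], so e_{43}(4*P + 25*Q, 13*P + 40*Q) = e_{43}(P,Q)^(4*40-25*13).
det M = 4*40 - 25*13 = -165 = 7 (mod 43); 7^{-1} = 37 (mod 43).
n = 43 = (101011)_2 (6 bits, wt 4); accumulate f_{43,P'}(Q'+S)/f_{43,P'}(S) along the 5-step ladder.
e_{43}(P',Q') = 34739916400991 + 100627404392255*t + 155119623366862*t^2 + 56838805781048*t^3 + 83893006195836*t^4 + 148393995468808*t^5.
Thus e_{43}(P,Q) = 20565810435926 + 69013582037161*t + 47767303098042*t^2 + 62206530458798*t^3 + 171715297015351*t^4 + 143151542313860*t^5.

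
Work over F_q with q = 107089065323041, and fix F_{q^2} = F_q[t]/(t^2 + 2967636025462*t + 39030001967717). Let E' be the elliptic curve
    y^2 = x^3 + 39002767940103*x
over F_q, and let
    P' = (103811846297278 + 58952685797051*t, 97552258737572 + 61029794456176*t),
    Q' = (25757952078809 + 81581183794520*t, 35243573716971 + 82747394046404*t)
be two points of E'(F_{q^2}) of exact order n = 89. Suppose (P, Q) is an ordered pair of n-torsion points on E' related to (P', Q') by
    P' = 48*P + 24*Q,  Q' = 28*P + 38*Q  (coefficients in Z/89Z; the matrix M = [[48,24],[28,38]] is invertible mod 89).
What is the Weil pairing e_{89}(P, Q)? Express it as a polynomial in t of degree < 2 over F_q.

Alternating bilinearity on E[89] (values in mu_{89} in F_{107089065323041^2}) gives e(P',Q') = e(P,Q)^det(M).
Inverting 84 mod 89: 71. Thus e_{89}(P,Q) = e(P',Q')^{71}.
Double-and-add over 1011001: 7-1 doublings, 4-1 additions; each step l_{T,T}/v_{2T} or l_{T,P'}/v at Q'+S for random S.
So e_{89}(P',Q') = 17631895276689 + 50219475277215*t.
Thus e_{89}(P,Q) = 102521902290021 + 89276010091244*t.

102521902290021 + 89276010091244*t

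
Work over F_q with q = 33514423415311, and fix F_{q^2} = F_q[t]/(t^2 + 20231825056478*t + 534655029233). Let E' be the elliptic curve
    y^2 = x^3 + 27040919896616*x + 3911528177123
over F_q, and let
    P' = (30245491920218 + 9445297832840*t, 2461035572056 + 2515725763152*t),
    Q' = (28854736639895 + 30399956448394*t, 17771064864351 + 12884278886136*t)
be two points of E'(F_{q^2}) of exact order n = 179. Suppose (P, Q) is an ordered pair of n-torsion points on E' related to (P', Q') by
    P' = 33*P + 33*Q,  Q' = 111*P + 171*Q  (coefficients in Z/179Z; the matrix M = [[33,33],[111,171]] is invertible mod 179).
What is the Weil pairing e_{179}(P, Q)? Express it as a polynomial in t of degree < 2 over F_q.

31967537873578 + 2714486879411*t

Since e_{179}(P,P)=e_{179}(Q,Q)=1 and e_{179}(Q,P)=e_{179}(P,Q)^{-1}, expanding e_{179}(33*P + 33*Q,111*P + 171*Q) leaves e(P,Q)^det(M).
Hence e(P,Q) = e(P',Q')^{114} where 114 = 11^{-1} mod 179.
Double-and-add over 10110011: 8-1 doublings, 5-1 additions; each step l_{T,T}/v_{2T} or l_{T,P'}/v at Q'+S for random S.
Result: e(P',Q') = 16410033506771 + 12692917602451*t.
Raise to 114: e(P,Q) = 31967537873578 + 2714486879411*t in mu_{179}.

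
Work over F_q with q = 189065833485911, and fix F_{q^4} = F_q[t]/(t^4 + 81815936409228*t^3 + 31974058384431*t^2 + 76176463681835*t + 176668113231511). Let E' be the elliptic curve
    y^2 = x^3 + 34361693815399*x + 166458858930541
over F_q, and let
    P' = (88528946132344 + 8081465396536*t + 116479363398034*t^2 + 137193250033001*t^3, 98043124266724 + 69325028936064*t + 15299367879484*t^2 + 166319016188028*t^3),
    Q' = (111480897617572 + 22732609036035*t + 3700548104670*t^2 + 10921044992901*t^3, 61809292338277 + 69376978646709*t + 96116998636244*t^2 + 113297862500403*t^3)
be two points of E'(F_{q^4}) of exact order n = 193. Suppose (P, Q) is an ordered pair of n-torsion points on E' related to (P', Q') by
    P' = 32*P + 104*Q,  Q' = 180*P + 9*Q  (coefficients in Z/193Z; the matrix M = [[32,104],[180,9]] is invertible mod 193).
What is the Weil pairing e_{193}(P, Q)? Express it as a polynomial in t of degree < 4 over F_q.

95548987134142 + 177852613067339*t + 49356502607757*t^2 + 154852788771566*t^3

e_{193} is bilinear + alternating on E[193], so e_{193}(32*P + 104*Q, 180*P + 9*Q) = e_{193}(P,Q)^(32*9-104*180).
So e_{193}(P,Q) = e_{193}(P',Q')^{191}, since 96*191 = 1 mod 193.
Run Miller on y^2=x^3+34361693815399*x+166458858930541 over F_{189065833485911}: ladder 11000001 (8 bits); e = f_P(D_Q)/f_Q(D_P).
The quotient is 58930829375370 + 84188392812638*t + 72786914096156*t^2 + 83777262528745*t^3.
Raise to 191: e(P,Q) = 95548987134142 + 177852613067339*t + 49356502607757*t^2 + 154852788771566*t^3 in mu_{193}.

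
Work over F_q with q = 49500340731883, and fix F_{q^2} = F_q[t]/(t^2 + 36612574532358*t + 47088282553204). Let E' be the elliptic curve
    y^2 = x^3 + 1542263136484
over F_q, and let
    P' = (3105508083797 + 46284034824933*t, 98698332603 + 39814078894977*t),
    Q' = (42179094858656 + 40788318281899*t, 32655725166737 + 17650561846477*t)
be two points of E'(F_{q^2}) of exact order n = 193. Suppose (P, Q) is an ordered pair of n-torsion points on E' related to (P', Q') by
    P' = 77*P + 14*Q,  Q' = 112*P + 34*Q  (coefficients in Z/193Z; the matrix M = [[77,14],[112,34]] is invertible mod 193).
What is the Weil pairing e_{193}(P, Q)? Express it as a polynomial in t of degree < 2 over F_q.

Since e_{193}(P,P)=e_{193}(Q,Q)=1 and e_{193}(Q,P)=e_{193}(P,Q)^{-1}, expanding e_{193}(77*P + 14*Q,112*P + 34*Q) leaves e(P,Q)^det(M).
Hence e(P,Q) = e(P',Q')^{109} where 109 = 85^{-1} mod 193.
8-bit Miller (11000001) on E'/F_{49500340731883} with a'=0, b'=1542263136484: accumulate tangent/chord ratios at Q'+S and P'+S'.
So e_{193}(P',Q') = 12770083914457 + 47445812398329*t.
Finally e_{193}(P,Q) = 36512726040889 + 44539979884056*t.

36512726040889 + 44539979884056*t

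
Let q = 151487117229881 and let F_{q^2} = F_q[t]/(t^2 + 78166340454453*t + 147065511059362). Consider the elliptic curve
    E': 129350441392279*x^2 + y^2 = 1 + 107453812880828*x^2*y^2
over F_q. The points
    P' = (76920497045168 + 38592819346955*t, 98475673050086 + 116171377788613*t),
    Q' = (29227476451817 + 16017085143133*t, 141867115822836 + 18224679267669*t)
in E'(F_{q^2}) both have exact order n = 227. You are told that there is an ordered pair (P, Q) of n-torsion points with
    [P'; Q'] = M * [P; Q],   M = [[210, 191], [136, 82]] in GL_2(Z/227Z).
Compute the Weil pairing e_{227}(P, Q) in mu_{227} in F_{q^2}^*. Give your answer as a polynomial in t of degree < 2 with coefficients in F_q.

Under M = [[210,191],[136,82]] in GL_2(Z/227), e_{227}(P',Q') = e_{227}(P,Q)^(210*82-191*136 mod 227).
Hence e(P,Q) = e(P',Q')^{110} where 110 = 97^{-1} mod 227.
Edwards->Montgomery: u=(1+y)/(1-y), v=u/x -> 93809530766562v^2=u^3+41209973390358u^2+u; then x_W=43345936435333u+115210934327125: y^2=x^3+7185070361896*x+9323557299230.
Run Miller on y^2=x^3+7185070361896*x+9323557299230 over F_{151487117229881}: ladder 11100011 (8 bits); e = f_P(D_Q)/f_Q(D_P).
So e_{227}(P',Q') = 933739658604 + 49591787090424*t.
e_{227}(P,Q) = (933739658604 + 49591787090424*t)^{110} = 38750099071176 + 33143344436646*t.

38750099071176 + 33143344436646*t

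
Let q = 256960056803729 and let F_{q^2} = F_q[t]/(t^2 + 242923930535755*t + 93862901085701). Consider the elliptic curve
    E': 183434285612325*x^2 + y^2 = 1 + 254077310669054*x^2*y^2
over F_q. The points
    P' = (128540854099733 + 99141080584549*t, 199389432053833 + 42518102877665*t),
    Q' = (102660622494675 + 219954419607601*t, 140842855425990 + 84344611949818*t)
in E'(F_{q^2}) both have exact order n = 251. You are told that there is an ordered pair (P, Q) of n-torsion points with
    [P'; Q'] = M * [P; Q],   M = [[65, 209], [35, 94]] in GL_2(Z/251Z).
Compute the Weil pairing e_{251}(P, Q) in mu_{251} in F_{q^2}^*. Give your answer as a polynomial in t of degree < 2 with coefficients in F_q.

98712942128443 + 230555876826735*t

Since e_{251}(P,P)=e_{251}(Q,Q)=1 and e_{251}(Q,P)=e_{251}(P,Q)^{-1}, expanding e_{251}(65*P + 209*Q,35*P + 94*Q) leaves e(P,Q)^det(M).
det(M) mod 251 = 50; its inverse in (Z/251)^* is 246 (check: 50*246 mod 251 = 1).
Edwards a_E,d_E -> Montgomery A=121040858588111,B=231379471260982 -> Weierstrass 62802817197615,123468824247877 via alpha=30091923246275,beta=46579257936750.
Double-and-add over 11111011: 8-1 doublings, 7-1 additions; each step l_{T,T}/v_{2T} or l_{T,P'}/v at Q'+S for random S.
e_{251}(P',Q') = 211393455332724 + 72797823585960*t.
Finally e_{251}(P,Q) = 98712942128443 + 230555876826735*t.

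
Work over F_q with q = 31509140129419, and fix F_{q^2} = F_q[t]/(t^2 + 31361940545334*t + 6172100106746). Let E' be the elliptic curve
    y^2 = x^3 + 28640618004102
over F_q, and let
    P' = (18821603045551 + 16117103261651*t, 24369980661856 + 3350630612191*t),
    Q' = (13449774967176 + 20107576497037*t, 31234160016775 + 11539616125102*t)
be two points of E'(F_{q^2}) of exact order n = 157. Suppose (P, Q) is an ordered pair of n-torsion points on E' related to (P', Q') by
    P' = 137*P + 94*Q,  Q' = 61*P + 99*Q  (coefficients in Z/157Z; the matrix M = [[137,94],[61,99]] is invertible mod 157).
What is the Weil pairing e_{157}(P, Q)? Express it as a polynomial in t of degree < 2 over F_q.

Since e_{157}(P,P)=e_{157}(Q,Q)=1 and e_{157}(Q,P)=e_{157}(P,Q)^{-1}, expanding e_{157}(137*P + 94*Q,61*P + 99*Q) leaves e(P,Q)^det(M).
det M = 137*99 - 94*61 = 7829 = 136 (mod 157); 136^{-1} = 142 (mod 157).
n = 157 = (10011101)_2 (8 bits, wt 5); accumulate f_{157,P'}(Q'+S)/f_{157,P'}(S) along the 7-step ladder.
e_{157}(P',Q') = 5881429522930 + 13798148919830*t.
(5881429522930 + 13798148919830*t)^{142} mod (31509140129419,f) = 10618233314750 + 11131065362085*t.

10618233314750 + 11131065362085*t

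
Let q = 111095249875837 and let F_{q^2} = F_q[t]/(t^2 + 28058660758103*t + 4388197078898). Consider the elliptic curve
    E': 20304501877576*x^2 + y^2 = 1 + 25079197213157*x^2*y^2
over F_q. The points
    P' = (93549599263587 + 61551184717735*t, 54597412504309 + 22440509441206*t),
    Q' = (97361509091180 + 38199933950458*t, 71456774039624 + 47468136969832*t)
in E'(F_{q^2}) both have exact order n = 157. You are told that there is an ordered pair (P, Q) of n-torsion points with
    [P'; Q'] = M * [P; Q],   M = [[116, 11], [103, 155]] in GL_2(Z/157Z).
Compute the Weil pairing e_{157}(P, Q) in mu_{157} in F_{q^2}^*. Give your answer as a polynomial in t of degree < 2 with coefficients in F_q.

Alternating bilinearity on E[157] (values in mu_{157} in F_{111095249875837^2}) gives e(P',Q') = e(P,Q)^det(M).
So e_{157}(P,Q) = e_{157}(P',Q')^{36}, since 48*36 = 1 mod 157.
Edwards a_E,d_E -> Montgomery A=80632734373223,B=12645087814066 -> Weierstrass 94289360388128,103564629662540 via alpha=63111574786374,beta=26580138635064.
n = 157 = (10011101)_2 (8 bits, wt 5); accumulate f_{157,P'}(Q'+S)/f_{157,P'}(S) along the 7-step ladder.
So e_{157}(P',Q') = 19450316108737 + 81952324450433*t.
Raise to 36: e(P,Q) = 8100981391974 + 92974057669750*t in mu_{157}.

8100981391974 + 92974057669750*t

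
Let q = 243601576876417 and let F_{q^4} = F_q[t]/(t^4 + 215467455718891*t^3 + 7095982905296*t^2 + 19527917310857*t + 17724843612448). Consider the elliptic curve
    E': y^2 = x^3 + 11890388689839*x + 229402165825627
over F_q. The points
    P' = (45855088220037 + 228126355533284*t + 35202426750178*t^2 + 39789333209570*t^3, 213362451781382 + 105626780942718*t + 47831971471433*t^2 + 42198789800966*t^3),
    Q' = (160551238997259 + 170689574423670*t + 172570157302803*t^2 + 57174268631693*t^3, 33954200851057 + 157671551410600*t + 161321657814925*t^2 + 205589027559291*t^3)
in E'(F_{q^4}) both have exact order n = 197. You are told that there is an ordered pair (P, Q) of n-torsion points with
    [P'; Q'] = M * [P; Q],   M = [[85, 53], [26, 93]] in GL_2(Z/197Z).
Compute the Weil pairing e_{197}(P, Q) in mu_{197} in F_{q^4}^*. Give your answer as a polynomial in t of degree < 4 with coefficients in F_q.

Under M = [[85,53],[26,93]] in GL_2(Z/197), e_{197}(P',Q') = e_{197}(P,Q)^(85*93-53*26 mod 197).
Hence e(P,Q) = e(P',Q')^{144} where 144 = 26^{-1} mod 197.
8-bit Miller (11000101) on E'/F_{243601576876417} with a'=11890388689839, b'=229402165825627: accumulate tangent/chord ratios at Q'+S and P'+S'.
Result: e(P',Q') = 21633393268929 + 209610493053065*t + 11156296983382*t^2 + 176905213152116*t^3.
(21633393268929 + 209610493053065*t + 11156296983382*t^2 + 176905213152116*t^3)^{144} mod (243601576876417,f) = 70962760912672 + 227686257620644*t + 171349856935571*t^2 + 239673667396332*t^3.

70962760912672 + 227686257620644*t + 171349856935571*t^2 + 239673667396332*t^3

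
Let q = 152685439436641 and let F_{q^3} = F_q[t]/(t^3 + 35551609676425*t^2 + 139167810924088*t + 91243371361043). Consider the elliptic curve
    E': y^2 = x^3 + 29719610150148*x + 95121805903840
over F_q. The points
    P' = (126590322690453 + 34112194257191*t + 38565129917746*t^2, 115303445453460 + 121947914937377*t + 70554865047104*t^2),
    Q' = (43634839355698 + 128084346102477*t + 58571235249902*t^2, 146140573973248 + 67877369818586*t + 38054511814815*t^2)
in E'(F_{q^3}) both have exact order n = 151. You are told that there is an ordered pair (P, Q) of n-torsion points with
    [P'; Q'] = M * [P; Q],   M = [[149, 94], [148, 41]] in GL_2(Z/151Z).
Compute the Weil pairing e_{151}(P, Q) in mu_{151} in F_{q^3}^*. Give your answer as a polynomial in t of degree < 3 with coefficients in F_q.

58449827192419 + 26883519414209*t + 151946038549306*t^2

Alternating bilinearity on E[151] (values in mu_{151} in F_{152685439436641^3}) gives e(P',Q') = e(P,Q)^det(M).
det M = 149*41 - 94*148 = -7803 = 49 (mod 151); 49^{-1} = 37 (mod 151).
Double-and-add over 10010111: 8-1 doublings, 5-1 additions; each step l_{T,T}/v_{2T} or l_{T,P'}/v at Q'+S for random S.
The quotient is 71493812821999 + 82519256627553*t + 15839133010965*t^2.
Finally e_{151}(P,Q) = 58449827192419 + 26883519414209*t + 151946038549306*t^2.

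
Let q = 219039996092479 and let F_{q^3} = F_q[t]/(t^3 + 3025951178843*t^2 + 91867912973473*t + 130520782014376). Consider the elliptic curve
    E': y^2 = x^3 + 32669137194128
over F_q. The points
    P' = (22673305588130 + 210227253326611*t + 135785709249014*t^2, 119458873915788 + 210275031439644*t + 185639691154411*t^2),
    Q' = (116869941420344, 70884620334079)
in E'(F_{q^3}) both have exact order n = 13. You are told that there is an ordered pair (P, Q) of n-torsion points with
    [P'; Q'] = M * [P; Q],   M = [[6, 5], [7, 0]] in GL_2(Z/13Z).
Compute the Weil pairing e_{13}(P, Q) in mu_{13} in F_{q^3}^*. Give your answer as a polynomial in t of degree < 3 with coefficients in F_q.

69827623687937 + 170067836764614*t + 215030120282038*t^2

Since e_{13}(P,P)=e_{13}(Q,Q)=1 and e_{13}(Q,P)=e_{13}(P,Q)^{-1}, expanding e_{13}(6*P + 5*Q,7*P) leaves e(P,Q)^det(M).
Inverting 4 mod 13: 10. Thus e_{13}(P,Q) = e(P',Q')^{10}.
Run Miller on y^2=x^3+32669137194128 over F_{219039996092479}: ladder 1101 (4 bits); e = f_P(D_Q)/f_Q(D_P).
f_P(D_Q)/f_Q(D_P) = 108341869589896 + 65223120520605*t + 156041447315252*t^2.
Finally e_{13}(P,Q) = 69827623687937 + 170067836764614*t + 215030120282038*t^2.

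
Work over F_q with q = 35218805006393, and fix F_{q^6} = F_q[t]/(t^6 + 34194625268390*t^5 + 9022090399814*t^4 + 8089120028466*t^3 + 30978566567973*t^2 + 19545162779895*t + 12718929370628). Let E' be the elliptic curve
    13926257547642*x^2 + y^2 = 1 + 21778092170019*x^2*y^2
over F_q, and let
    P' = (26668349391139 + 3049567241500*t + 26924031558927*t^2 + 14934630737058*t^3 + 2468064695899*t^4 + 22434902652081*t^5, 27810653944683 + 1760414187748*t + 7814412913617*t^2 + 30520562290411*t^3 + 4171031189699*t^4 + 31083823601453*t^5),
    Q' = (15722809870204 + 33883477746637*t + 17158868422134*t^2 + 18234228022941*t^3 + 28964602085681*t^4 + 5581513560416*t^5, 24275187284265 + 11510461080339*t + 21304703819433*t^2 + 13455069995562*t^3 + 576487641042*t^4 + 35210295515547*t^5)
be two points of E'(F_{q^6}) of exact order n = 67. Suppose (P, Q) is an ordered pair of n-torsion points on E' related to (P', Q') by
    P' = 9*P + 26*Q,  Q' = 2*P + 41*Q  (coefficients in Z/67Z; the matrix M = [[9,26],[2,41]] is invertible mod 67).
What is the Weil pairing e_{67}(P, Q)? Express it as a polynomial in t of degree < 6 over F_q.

e_{67} is bilinear + alternating on E[67], so e_{67}(9*P + 26*Q, 2*P + 41*Q) = e_{67}(P,Q)^(9*41-26*2).
det M = 9*41 - 26*2 = 317 = 49 (mod 67); 49^{-1} = 26 (mod 67).
Edwards a_E,d_E -> Montgomery A=33506439738677,B=19308232549438 -> Weierstrass 17415934990420,20862857805329 via alpha=23560127456140,beta=6841742596004.
Run Miller on y^2=x^3+17415934990420*x+20862857805329 over F_{35218805006393}: ladder 1000011 (7 bits); e = f_P(D_Q)/f_Q(D_P).
Result: e(P',Q') = 22881877224560 + 17425017435552*t + 27742695613788*t^2 + 14961950276076*t^3 + 16465017193330*t^4 + 32223197009667*t^5.
Thus e_{67}(P,Q) = 33979031481505 + 14011473239773*t + 32333679631588*t^2 + 4149533095512*t^3 + 8506568860719*t^4 + 19535699428513*t^5.

33979031481505 + 14011473239773*t + 32333679631588*t^2 + 4149533095512*t^3 + 8506568860719*t^4 + 19535699428513*t^5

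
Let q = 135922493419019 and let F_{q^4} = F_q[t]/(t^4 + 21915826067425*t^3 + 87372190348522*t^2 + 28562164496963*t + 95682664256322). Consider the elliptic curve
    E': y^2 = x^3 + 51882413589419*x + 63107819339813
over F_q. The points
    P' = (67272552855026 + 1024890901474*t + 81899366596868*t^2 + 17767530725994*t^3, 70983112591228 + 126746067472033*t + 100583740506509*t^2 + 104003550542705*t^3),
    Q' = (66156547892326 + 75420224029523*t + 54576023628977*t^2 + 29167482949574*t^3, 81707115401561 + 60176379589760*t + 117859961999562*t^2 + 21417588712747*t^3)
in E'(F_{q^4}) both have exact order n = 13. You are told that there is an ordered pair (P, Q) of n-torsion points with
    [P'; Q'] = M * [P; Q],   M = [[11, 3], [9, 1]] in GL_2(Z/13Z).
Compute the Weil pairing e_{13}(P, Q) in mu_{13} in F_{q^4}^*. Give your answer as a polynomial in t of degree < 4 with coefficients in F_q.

119795552720739 + 17512795938937*t + 112659090743768*t^2 + 16649906917365*t^3

Alternating bilinearity on E[13] (values in mu_{13} in F_{135922493419019^4}) gives e(P',Q') = e(P,Q)^det(M).
det M = 11*1 - 3*9 = -16 = 10 (mod 13); 10^{-1} = 4 (mod 13).
Miller loop for e_{13} over F_{135922493419019^4}: bits of 13 = 1101; 3 double steps + 2 add steps, l/v at each.
Result: e(P',Q') = 31565375209854 + 95704575338922*t + 6169561093879*t^2 + 24047613641300*t^3.
Raise to 4: e(P,Q) = 119795552720739 + 17512795938937*t + 112659090743768*t^2 + 16649906917365*t^3 in mu_{13}.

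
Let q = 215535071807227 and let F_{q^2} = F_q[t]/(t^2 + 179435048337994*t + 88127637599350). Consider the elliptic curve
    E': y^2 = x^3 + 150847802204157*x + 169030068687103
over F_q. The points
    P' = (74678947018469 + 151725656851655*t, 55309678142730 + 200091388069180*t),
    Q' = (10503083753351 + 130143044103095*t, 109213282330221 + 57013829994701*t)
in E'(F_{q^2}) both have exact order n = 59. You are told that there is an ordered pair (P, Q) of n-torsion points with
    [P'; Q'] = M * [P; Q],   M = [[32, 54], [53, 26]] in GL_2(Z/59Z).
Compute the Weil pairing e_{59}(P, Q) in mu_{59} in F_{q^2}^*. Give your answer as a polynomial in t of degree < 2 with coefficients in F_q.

Since e_{59}(P,P)=e_{59}(Q,Q)=1 and e_{59}(Q,P)=e_{59}(P,Q)^{-1}, expanding e_{59}(32*P + 54*Q,53*P + 26*Q) leaves e(P,Q)^det(M).
32*26 - 54*53 = -2030; reduced mod 59: det = 35, inverse 27.
Miller loop for e_{59} over F_{215535071807227^2}: bits of 59 = 111011; 5 double steps + 4 add steps, l/v at each.
Result: e(P',Q') = 150900091172953 + 32442275794389*t.
e_{59}(P,Q) = (150900091172953 + 32442275794389*t)^{27} = 187175116910653 + 211936952978334*t.

187175116910653 + 211936952978334*t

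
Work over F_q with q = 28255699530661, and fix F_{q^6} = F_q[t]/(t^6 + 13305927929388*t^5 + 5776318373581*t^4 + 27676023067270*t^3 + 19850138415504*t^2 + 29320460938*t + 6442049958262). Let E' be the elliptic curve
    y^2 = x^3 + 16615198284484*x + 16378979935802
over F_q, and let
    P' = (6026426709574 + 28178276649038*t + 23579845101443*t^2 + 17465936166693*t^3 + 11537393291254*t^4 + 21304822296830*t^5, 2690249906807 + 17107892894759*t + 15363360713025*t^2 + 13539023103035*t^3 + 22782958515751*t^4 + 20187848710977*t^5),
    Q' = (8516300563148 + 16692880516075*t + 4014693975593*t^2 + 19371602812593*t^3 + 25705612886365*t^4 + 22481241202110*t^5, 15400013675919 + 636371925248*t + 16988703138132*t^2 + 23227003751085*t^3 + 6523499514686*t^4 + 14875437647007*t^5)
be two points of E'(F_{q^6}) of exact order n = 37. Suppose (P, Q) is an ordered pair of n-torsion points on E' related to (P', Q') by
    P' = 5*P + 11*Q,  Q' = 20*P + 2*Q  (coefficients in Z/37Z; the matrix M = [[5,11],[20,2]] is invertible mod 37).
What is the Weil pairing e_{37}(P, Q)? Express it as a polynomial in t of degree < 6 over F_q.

20277985426069 + 12894862252634*t + 21413090212985*t^2 + 11320360995313*t^3 + 27872039254979*t^4 + 27289230893329*t^5

Since e_{37}(P,P)=e_{37}(Q,Q)=1 and e_{37}(Q,P)=e_{37}(P,Q)^{-1}, expanding e_{37}(5*P + 11*Q,20*P + 2*Q) leaves e(P,Q)^det(M).
Inverting 12 mod 37: 34. Thus e_{37}(P,Q) = e(P',Q')^{34}.
Run Miller on y^2=x^3+16615198284484*x+16378979935802 over F_{28255699530661}: ladder 100101 (6 bits); e = f_P(D_Q)/f_Q(D_P).
So e_{37}(P',Q') = 28092112224400 + 10118940790072*t + 14628080038901*t^2 + 15045026837189*t^3 + 3957482655437*t^4 + 26464374623037*t^5.
Raise to 34: e(P,Q) = 20277985426069 + 12894862252634*t + 21413090212985*t^2 + 11320360995313*t^3 + 27872039254979*t^4 + 27289230893329*t^5 in mu_{37}.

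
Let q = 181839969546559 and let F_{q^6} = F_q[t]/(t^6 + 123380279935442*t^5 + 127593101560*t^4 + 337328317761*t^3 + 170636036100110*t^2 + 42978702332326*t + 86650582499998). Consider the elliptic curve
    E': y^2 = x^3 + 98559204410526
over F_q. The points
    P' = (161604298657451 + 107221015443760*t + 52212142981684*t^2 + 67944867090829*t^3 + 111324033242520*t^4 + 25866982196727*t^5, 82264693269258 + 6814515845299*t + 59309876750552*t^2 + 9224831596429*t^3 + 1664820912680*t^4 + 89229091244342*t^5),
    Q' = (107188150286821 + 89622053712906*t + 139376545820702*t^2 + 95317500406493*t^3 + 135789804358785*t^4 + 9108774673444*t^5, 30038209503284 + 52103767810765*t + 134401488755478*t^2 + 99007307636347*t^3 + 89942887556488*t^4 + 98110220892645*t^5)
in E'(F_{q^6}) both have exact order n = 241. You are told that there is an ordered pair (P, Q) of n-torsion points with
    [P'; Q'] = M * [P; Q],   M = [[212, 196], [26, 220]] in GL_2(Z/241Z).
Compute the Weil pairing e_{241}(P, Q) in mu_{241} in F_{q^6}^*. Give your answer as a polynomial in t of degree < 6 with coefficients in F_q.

Alternating bilinearity on E[241] (values in mu_{241} in F_{181839969546559^6}) gives e(P',Q') = e(P,Q)^det(M).
Inverting 92 mod 241: 186. Thus e_{241}(P,Q) = e(P',Q')^{186}.
n = 241 = (11110001)_2 (8 bits, wt 5); accumulate f_{241,P'}(Q'+S)/f_{241,P'}(S) along the 7-step ladder.
The quotient is 134191883658961 + 18654570567771*t + 96092386523024*t^2 + 149882817622173*t^3 + 137489396299198*t^4 + 90645953386383*t^5.
Finally e_{241}(P,Q) = 51165545570896 + 71625678013363*t + 102540273866508*t^2 + 139848131920511*t^3 + 92658811268100*t^4 + 92933312700817*t^5.

51165545570896 + 71625678013363*t + 102540273866508*t^2 + 139848131920511*t^3 + 92658811268100*t^4 + 92933312700817*t^5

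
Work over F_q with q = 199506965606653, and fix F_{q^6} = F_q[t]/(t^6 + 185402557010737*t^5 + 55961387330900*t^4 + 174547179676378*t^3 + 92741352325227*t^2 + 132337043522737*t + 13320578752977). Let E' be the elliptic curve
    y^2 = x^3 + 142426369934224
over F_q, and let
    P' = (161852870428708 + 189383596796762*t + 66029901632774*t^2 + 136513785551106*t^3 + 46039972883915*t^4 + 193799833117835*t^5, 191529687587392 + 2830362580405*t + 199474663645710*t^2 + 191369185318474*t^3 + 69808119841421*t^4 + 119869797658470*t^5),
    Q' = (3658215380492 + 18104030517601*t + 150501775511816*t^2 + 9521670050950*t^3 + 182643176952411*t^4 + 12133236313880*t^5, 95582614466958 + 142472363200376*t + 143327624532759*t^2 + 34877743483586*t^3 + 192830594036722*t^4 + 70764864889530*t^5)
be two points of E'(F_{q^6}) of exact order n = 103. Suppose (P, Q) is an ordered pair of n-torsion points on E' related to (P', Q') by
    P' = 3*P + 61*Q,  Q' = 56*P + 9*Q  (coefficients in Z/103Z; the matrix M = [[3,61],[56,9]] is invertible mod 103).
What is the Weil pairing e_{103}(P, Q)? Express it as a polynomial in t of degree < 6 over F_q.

Since e_{103}(P,P)=e_{103}(Q,Q)=1 and e_{103}(Q,P)=e_{103}(P,Q)^{-1}, expanding e_{103}(3*P + 61*Q,56*P + 9*Q) leaves e(P,Q)^det(M).
Inverting 10 mod 103: 31. Thus e_{103}(P,Q) = e(P',Q')^{31}.
Miller loop for e_{103} over F_{199506965606653^6}: bits of 103 = 1100111; 6 double steps + 4 add steps, l/v at each.
Result: e(P',Q') = 34453670483109 + 140041923106118*t + 25615362123392*t^2 + 124939089377286*t^3 + 171619904904534*t^4 + 89047993562523*t^5.
Hence e(P,Q) = 41623758824806 + 109703852662518*t + 125646191313342*t^2 + 109937860880927*t^3 + 167400050306146*t^4 + 172191478009184*t^5 in F_{199506965606653^6}^*.

41623758824806 + 109703852662518*t + 125646191313342*t^2 + 109937860880927*t^3 + 167400050306146*t^4 + 172191478009184*t^5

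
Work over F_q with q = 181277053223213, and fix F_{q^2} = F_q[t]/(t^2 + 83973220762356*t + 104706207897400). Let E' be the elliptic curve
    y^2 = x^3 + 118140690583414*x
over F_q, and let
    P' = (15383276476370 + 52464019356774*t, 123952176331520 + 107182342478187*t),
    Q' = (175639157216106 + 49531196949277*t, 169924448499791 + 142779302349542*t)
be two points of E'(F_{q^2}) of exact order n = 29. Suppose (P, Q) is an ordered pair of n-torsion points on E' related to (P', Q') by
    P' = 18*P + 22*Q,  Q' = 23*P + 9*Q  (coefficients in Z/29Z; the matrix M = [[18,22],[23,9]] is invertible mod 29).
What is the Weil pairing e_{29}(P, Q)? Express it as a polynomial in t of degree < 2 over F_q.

56118645004206 + 173581921948915*t

e_{29}(aP+bQ,cP+dQ) = e_{29}(P,Q)^(ad-bc); with (a,b,c,d)=(18,22,23,9) this gives the det-29 law.
Inverting 4 mod 29: 22. Thus e_{29}(P,Q) = e(P',Q')^{22}.
n = 29 = (11101)_2 (5 bits, wt 4); accumulate f_{29,P'}(Q'+S)/f_{29,P'}(S) along the 4-step ladder.
So e_{29}(P',Q') = 44653774939962 + 51039438563489*t.
Thus e_{29}(P,Q) = 56118645004206 + 173581921948915*t.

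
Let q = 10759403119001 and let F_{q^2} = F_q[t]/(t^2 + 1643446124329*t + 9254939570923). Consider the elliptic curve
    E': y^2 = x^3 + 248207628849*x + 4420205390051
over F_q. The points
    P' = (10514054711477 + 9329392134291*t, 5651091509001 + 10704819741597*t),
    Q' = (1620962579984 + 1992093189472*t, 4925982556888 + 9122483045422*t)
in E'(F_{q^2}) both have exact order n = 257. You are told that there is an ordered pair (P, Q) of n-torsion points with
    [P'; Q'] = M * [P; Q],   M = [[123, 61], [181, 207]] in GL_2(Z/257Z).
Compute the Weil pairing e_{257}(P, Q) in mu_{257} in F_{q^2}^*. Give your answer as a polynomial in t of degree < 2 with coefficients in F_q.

e_{257}(aP+bQ,cP+dQ) = e_{257}(P,Q)^(ad-bc); with (a,b,c,d)=(123,61,181,207) this gives the det-257 law.
So e_{257}(P,Q) = e_{257}(P',Q')^{101}, since 28*101 = 1 mod 257.
n = 257 = (100000001)_2 (9 bits, wt 2); accumulate f_{257,P'}(Q'+S)/f_{257,P'}(S) along the 8-step ladder.
The quotient is 7100297245524 + 5355402645829*t.
Raise to 101: e(P,Q) = 1671753537206 + 6652499419679*t in mu_{257}.

1671753537206 + 6652499419679*t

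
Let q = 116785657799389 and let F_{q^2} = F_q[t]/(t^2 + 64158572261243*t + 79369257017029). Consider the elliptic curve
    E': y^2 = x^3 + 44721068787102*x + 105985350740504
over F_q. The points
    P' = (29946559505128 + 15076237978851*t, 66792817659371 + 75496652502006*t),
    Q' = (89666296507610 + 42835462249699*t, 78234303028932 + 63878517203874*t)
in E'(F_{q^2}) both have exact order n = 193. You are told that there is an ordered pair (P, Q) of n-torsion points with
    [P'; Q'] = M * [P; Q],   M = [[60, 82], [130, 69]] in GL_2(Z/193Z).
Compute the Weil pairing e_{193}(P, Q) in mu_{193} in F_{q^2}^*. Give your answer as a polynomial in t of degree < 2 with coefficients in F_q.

79197761294471 + 47262288047111*t

Since e_{193}(P,P)=e_{193}(Q,Q)=1 and e_{193}(Q,P)=e_{193}(P,Q)^{-1}, expanding e_{193}(60*P + 82*Q,130*P + 69*Q) leaves e(P,Q)^det(M).
det M = 60*69 - 82*130 = -6520 = 42 (mod 193); 42^{-1} = 23 (mod 193).
n = 193 = (11000001)_2 (8 bits, wt 3); accumulate f_{193,P'}(Q'+S)/f_{193,P'}(S) along the 7-step ladder.
The quotient is 111755453363581 + 102114140794331*t.
Finally e_{193}(P,Q) = 79197761294471 + 47262288047111*t.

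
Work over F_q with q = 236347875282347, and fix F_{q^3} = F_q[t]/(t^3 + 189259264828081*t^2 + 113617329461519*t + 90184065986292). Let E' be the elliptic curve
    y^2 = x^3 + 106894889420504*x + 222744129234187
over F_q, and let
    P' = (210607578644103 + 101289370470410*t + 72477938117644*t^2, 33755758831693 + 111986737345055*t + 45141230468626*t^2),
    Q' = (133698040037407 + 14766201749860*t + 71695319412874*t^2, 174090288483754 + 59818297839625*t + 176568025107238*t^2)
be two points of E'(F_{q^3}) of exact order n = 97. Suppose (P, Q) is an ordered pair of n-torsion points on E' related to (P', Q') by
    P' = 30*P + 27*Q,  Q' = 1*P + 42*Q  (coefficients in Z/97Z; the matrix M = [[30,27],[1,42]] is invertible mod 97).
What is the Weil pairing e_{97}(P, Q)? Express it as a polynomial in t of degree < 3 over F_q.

e_{97}(aP+bQ,cP+dQ) = e_{97}(P,Q)^(ad-bc); with (a,b,c,d)=(30,27,1,42) this gives the det-97 law.
Hence e(P,Q) = e(P',Q')^{45} where 45 = 69^{-1} mod 97.
Run Miller on y^2=x^3+106894889420504*x+222744129234187 over F_{236347875282347}: ladder 1100001 (7 bits); e = f_P(D_Q)/f_Q(D_P).
The quotient is 55348380077612 + 213045194748171*t + 88706151470579*t^2.
Hence e(P,Q) = 155842197028219 + 157133979803279*t + 140268133279102*t^2 in F_{236347875282347^3}^*.

155842197028219 + 157133979803279*t + 140268133279102*t^2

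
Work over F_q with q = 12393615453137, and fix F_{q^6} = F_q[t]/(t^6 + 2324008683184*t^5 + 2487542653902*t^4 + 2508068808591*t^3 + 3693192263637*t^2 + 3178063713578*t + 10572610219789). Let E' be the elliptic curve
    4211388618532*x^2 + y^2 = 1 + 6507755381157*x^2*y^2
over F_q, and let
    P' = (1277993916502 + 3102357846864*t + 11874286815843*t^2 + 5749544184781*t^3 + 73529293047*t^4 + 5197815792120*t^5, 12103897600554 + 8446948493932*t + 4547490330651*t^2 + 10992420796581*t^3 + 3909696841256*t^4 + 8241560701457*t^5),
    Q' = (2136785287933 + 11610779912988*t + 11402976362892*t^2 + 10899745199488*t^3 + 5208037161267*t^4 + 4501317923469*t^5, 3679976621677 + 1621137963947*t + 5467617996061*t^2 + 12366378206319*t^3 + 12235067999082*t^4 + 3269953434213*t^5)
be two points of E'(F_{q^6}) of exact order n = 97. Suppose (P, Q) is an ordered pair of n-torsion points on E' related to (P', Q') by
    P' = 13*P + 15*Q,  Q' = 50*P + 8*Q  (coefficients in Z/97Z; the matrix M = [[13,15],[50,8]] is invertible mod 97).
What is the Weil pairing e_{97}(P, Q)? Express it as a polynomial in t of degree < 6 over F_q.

e_{97}(aP+bQ,cP+dQ) = e_{97}(P,Q)^(ad-bc); with (a,b,c,d)=(13,15,50,8) this gives the det-97 law.
det(M) mod 97 = 33; its inverse in (Z/97)^* is 50 (check: 33*50 mod 97 = 1).
Edwards->Montgomery: u=(1+y)/(1-y), v=u/x -> 4900834034098v^2=u^3+9495701895424u^2+u; then x_W=2524312172628u+3852126575471: y^2=x^3+1420727079995*x.
Double-and-add over 1100001: 7-1 doublings, 3-1 additions; each step l_{T,T}/v_{2T} or l_{T,P'}/v at Q'+S for random S.
Miller gives e_{97}(P',Q') = 1606966775152 + 6953706756711*t + 4372806261732*t^2 + 7647373064931*t^3 + 11999895158214*t^4 + 2806311162520*t^5 in F_{12393615453137^6}.
Thus e_{97}(P,Q) = 7240071535239 + 3231010920630*t + 10914494664838*t^2 + 6794990087948*t^3 + 6142060983717*t^4 + 6366881007136*t^5.

7240071535239 + 3231010920630*t + 10914494664838*t^2 + 6794990087948*t^3 + 6142060983717*t^4 + 6366881007136*t^5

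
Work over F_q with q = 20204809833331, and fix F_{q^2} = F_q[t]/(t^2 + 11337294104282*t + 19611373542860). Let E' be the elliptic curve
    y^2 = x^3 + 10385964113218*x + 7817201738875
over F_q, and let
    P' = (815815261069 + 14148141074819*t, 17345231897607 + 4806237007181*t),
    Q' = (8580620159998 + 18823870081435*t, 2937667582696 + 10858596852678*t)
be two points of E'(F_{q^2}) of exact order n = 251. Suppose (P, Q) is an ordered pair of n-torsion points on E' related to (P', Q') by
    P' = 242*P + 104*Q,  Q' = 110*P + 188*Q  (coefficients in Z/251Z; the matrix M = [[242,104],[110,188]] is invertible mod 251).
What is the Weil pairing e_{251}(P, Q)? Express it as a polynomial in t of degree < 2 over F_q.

3077134710672 + 13197243575933*t

Under M = [[242,104],[110,188]] in GL_2(Z/251), e_{251}(P',Q') = e_{251}(P,Q)^(242*188-104*110 mod 251).
242*188 - 104*110 = 34056; reduced mod 251: det = 171, inverse 160.
Build f_{251,P'} and f_{251,Q'} via the 8-bit ladder of 251=11111011_2; evaluate at shifted divisors; quotient in F_{20204809833331^2}.
Result: e(P',Q') = 19089869080473 + 215601184723*t.
Thus e_{251}(P,Q) = 3077134710672 + 13197243575933*t.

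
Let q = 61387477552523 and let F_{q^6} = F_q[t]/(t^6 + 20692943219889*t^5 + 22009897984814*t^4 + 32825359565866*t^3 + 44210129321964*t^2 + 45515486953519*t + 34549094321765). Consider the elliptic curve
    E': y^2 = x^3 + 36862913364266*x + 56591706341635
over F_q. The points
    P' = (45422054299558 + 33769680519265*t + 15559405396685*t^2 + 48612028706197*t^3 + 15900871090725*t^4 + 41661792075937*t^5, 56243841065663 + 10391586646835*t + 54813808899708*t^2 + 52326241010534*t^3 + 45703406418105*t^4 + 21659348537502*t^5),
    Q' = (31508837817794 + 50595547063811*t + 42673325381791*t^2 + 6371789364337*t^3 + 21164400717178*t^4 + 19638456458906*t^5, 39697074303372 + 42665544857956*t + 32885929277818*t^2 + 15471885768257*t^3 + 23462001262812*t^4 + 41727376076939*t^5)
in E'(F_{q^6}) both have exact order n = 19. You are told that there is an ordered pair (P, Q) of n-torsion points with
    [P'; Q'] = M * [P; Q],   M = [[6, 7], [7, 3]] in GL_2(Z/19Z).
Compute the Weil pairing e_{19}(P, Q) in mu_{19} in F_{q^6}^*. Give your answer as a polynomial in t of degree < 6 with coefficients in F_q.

34337538244497 + 19047351475053*t + 34949919151824*t^2 + 45226127616548*t^3 + 42887476840443*t^4 + 1914591680355*t^5

Under M = [[6,7],[7,3]] in GL_2(Z/19), e_{19}(P',Q') = e_{19}(P,Q)^(6*3-7*7 mod 19).
So e_{19}(P,Q) = e_{19}(P',Q')^{11}, since 7*11 = 1 mod 19.
Run Miller on y^2=x^3+36862913364266*x+56591706341635 over F_{61387477552523}: ladder 10011 (5 bits); e = f_P(D_Q)/f_Q(D_P).
Result: e(P',Q') = 37308723903878 + 1678957623255*t + 14752380350644*t^2 + 34898206318307*t^3 + 2363160062203*t^4 + 27193089899374*t^5.
Raise to 11: e(P,Q) = 34337538244497 + 19047351475053*t + 34949919151824*t^2 + 45226127616548*t^3 + 42887476840443*t^4 + 1914591680355*t^5 in mu_{19}.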